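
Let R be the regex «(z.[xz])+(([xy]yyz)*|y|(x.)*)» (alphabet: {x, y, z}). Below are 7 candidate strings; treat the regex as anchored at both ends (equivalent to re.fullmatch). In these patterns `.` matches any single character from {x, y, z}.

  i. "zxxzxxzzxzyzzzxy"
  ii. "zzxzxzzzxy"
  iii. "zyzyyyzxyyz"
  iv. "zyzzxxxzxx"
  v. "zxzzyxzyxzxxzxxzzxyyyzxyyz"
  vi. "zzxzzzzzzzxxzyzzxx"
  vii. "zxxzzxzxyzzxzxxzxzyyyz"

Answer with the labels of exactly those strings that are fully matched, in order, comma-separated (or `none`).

i, ii, iii, iv, v, vi

i → match
ii → match
iii → match
iv → match
v → match
vi → match
vii → no match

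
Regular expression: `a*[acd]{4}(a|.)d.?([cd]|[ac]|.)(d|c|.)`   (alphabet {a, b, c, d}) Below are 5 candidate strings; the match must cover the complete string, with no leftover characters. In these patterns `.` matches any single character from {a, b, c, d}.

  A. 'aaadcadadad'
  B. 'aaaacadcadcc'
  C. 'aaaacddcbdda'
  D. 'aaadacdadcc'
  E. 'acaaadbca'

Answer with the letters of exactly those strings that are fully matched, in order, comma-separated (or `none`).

A → match
B → match
C → match
D → match
E → match

A, B, C, D, E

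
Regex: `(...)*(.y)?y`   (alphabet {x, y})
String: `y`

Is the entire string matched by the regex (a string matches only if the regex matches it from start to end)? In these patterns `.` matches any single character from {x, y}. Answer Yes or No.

Yes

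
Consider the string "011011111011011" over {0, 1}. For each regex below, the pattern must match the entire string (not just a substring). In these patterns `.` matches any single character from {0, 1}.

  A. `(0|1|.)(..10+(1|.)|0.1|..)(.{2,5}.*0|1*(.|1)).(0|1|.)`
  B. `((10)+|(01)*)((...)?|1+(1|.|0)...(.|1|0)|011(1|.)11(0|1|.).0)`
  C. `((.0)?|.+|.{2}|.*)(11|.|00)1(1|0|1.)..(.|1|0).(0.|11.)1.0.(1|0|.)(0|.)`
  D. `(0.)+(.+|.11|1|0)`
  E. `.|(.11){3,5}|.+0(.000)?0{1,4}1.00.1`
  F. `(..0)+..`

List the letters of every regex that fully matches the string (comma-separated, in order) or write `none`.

A → match
B → no match
C → no match
D → match
E → match
F → no match

A, D, E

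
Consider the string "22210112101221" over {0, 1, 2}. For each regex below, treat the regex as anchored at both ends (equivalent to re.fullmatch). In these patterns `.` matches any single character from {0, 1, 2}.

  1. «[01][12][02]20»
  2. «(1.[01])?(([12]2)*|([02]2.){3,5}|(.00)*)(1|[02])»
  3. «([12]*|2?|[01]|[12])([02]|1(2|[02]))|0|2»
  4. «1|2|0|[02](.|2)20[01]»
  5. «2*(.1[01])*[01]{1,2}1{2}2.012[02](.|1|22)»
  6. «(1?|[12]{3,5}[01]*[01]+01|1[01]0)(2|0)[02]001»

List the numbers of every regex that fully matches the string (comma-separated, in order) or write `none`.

1 → no match — must end with "20"
2 → no match
3 → no match
4 → no match
5 → match
6 → no match — must end with "001"

5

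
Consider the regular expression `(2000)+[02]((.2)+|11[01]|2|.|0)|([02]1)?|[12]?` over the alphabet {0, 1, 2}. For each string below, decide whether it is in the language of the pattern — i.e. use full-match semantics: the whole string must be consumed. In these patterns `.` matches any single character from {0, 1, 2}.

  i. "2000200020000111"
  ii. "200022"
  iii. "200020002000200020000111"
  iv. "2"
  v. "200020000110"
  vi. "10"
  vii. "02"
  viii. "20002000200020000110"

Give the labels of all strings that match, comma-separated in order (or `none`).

i, ii, iii, iv, v, viii

i → match
ii → match
iii → match
iv → match
v → match
vi → no match
vii → no match
viii → match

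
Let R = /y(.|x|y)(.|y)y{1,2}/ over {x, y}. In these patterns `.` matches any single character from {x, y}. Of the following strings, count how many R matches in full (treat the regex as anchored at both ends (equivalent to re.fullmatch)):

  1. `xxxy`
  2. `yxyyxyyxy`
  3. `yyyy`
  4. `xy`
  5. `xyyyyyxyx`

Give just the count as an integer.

1

1 → no match — must start with `y`
2 → no match
3 → match
4 → no match — must start with `y`
5 → no match — must start with `y`
Total matched: 1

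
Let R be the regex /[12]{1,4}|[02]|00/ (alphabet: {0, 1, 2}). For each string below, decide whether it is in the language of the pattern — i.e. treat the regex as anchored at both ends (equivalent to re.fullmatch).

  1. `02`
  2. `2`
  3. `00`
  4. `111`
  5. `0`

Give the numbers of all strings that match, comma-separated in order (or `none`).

1 → no match
2 → match
3 → match
4 → match
5 → match

2, 3, 4, 5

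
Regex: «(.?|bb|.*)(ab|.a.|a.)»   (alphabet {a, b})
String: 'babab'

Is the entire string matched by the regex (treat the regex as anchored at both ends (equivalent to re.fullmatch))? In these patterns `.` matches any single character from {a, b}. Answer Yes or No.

Yes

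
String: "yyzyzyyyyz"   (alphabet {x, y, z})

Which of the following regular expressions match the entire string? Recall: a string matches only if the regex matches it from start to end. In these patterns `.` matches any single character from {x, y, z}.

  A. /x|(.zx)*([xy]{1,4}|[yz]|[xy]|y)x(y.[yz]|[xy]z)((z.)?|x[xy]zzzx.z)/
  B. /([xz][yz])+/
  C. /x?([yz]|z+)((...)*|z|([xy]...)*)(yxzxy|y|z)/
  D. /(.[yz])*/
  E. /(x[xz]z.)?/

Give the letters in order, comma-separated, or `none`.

C, D

A → no match
B → no match
C → match
D → match
E → no match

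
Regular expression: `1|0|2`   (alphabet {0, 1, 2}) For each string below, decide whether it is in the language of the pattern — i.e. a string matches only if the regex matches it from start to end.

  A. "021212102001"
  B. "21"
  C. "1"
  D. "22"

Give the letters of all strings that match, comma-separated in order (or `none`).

A → no match
B → no match
C → match
D → no match

C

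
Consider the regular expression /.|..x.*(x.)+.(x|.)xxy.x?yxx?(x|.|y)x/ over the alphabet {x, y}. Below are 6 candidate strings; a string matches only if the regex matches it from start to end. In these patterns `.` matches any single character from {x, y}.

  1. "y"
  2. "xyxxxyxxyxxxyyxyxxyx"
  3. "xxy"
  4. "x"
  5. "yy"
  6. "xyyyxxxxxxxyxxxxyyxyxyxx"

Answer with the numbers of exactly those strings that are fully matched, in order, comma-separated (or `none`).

1, 2, 4

1 → match
2 → match
3 → no match
4 → match
5 → no match
6 → no match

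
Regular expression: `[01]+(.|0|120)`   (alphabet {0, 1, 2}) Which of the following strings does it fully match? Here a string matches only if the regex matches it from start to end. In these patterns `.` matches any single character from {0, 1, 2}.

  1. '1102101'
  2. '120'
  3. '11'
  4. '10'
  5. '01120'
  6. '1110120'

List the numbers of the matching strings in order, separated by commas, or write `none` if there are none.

1 → no match
2 → no match
3 → match
4 → match
5 → match
6 → match

3, 4, 5, 6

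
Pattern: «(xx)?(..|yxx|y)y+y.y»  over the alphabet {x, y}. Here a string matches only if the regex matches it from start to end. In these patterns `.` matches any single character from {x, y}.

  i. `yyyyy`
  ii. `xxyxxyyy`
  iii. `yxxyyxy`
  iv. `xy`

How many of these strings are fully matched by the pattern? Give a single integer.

i → match
ii → no match
iii → match
iv → no match
Total matched: 2

2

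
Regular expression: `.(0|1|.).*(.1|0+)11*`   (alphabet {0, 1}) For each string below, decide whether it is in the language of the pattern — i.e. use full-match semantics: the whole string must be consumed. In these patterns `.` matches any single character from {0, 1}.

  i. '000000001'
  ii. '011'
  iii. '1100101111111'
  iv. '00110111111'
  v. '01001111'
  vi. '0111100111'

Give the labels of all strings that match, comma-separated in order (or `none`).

i → match
ii → no match
iii → match
iv → match
v → match
vi → match

i, iii, iv, v, vi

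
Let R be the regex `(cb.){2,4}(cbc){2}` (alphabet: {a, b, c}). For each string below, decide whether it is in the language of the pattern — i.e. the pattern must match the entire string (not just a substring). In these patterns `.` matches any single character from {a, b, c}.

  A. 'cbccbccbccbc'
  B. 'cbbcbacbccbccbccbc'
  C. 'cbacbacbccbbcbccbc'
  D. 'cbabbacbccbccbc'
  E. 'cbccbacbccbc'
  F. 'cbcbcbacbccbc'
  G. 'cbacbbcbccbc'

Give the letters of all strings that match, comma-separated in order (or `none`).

A → match
B → match
C → match
D → no match
E → match
F → no match
G → match

A, B, C, E, G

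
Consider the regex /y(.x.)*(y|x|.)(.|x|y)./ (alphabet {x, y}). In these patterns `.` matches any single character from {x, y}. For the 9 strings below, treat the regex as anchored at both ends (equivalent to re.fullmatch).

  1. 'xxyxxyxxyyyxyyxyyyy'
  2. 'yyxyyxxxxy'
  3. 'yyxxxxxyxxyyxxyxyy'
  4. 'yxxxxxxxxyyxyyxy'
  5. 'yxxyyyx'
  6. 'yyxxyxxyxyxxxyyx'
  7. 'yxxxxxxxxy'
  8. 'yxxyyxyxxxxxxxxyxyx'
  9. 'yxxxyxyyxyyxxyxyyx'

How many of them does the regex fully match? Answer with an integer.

1 → no match — must start with 'y'
2 → match
3 → no match
4 → match
5 → match
6 → match
7 → match
8 → match
9 → no match
Total matched: 6

6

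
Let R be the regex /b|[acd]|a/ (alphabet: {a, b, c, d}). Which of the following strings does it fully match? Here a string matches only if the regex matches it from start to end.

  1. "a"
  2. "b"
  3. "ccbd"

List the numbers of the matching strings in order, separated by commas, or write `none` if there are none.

1, 2

1 → match
2 → match
3 → no match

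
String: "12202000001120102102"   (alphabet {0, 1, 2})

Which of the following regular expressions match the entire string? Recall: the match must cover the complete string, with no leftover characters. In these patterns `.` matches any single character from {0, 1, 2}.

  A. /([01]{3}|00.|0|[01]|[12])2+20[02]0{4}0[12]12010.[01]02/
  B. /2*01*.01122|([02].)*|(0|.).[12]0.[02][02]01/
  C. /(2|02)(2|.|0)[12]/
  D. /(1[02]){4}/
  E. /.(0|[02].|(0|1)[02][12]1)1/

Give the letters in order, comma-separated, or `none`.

A

A → match
B → no match
C → no match
D → no match
E → no match — must end with "1"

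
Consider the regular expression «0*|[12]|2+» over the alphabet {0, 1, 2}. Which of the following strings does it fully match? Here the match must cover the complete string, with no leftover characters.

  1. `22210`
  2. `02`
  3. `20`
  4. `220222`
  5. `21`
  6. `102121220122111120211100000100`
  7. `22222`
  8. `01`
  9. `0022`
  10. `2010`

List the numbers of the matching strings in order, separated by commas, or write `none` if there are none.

7

1 → no match
2 → no match
3 → no match
4 → no match
5 → no match
6 → no match
7 → match
8 → no match
9 → no match
10 → no match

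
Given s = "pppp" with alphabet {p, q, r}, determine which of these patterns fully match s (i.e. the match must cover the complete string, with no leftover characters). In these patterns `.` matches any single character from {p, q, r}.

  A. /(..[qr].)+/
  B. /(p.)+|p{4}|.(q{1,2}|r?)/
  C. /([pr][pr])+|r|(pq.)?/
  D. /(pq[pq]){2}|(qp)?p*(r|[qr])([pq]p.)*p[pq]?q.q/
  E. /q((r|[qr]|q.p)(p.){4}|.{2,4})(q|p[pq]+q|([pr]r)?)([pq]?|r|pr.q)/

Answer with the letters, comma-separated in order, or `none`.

B, C

A → no match
B → match
C → match
D → no match
E → no match — must start with "q"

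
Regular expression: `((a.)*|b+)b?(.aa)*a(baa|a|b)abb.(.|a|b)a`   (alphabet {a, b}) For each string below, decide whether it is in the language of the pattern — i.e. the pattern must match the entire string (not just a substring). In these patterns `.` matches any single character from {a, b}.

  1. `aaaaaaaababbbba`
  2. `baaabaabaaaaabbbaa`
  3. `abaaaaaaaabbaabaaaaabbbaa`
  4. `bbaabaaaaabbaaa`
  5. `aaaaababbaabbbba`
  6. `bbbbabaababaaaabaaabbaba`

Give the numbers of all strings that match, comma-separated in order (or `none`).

1 → match
2 → match
3 → match
4 → match
5 → no match
6 → no match

1, 2, 3, 4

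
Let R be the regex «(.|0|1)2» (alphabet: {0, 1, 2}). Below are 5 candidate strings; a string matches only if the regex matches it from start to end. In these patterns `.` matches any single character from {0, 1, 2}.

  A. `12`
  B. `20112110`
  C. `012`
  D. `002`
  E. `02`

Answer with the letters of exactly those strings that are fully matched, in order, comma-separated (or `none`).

A → match
B → no match — must end with `2`
C → no match
D → no match
E → match

A, E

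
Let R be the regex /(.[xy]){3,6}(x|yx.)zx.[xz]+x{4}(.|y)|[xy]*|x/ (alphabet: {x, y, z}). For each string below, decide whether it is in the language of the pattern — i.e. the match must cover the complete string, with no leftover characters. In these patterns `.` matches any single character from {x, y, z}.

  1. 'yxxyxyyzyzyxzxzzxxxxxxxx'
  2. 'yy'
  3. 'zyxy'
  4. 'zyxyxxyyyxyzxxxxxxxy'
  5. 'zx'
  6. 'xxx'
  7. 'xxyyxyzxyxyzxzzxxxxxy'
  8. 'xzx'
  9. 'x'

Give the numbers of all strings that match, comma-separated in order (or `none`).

2, 4, 6, 7, 9

1 → no match
2 → match
3 → no match
4 → match
5 → no match
6 → match
7 → match
8 → no match
9 → match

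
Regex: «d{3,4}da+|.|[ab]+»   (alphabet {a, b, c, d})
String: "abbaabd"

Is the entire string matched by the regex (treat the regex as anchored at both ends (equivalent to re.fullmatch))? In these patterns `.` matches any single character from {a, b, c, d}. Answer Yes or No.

No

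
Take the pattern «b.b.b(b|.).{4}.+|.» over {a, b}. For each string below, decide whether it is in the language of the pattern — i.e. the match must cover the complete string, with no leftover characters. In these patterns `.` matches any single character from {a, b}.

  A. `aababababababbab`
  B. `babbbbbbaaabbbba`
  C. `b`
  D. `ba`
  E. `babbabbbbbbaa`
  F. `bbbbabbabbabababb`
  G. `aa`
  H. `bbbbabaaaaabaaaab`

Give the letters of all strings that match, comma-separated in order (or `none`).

B, C

A → no match
B → match
C → match
D → no match
E → no match
F → no match
G → no match
H → no match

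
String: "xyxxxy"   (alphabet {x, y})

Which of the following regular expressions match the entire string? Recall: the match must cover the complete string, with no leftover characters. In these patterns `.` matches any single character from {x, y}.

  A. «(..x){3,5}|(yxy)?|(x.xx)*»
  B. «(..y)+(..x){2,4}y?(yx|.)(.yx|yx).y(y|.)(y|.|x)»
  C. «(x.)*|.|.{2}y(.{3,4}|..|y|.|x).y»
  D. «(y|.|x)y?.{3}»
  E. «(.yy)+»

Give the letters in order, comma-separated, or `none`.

C

A → no match
B → no match
C → match
D → no match
E → no match — must end with "yy"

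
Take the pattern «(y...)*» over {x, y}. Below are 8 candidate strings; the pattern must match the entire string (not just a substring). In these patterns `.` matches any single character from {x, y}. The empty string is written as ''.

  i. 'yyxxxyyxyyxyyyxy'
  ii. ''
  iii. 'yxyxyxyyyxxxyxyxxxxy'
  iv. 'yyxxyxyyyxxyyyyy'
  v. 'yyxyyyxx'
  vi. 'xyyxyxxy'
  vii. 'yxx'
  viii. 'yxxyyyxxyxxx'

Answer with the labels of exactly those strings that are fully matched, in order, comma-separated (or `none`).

i → no match
ii → match
iii → no match
iv → match
v → match
vi → no match
vii → no match
viii → match

ii, iv, v, viii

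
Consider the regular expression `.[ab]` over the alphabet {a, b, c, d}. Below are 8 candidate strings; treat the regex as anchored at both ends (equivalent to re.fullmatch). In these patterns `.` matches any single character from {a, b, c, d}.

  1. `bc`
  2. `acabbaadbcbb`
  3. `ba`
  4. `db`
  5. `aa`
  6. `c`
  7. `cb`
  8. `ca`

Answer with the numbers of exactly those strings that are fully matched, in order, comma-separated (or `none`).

3, 4, 5, 7, 8

1 → no match
2 → no match
3 → match
4 → match
5 → match
6 → no match
7 → match
8 → match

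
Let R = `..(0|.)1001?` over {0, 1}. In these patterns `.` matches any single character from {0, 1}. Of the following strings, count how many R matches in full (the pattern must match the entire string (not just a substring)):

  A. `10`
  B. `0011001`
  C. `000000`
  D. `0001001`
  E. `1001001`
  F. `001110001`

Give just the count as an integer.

3

A → no match
B → match
C → no match
D → match
E → match
F → no match
Total matched: 3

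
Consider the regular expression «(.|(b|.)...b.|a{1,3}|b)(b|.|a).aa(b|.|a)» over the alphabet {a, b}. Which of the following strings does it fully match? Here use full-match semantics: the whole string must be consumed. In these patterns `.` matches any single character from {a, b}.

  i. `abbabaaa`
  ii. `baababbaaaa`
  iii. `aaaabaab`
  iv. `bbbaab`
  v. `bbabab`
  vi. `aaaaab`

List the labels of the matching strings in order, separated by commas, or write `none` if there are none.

i → no match
ii → no match
iii → match
iv → match
v → no match
vi → match

iii, iv, vi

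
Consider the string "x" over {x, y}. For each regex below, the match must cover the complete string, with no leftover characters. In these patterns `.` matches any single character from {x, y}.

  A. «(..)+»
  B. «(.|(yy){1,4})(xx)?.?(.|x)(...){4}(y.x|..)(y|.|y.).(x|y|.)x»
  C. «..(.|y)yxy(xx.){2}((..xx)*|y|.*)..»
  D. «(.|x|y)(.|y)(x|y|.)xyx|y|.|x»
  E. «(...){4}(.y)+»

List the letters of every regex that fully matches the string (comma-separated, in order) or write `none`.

D

A → no match
B → no match
C → no match
D → match
E → no match — must end with "y"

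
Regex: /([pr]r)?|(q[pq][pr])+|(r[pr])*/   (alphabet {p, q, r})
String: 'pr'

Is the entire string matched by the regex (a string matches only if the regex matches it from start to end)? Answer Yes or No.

Yes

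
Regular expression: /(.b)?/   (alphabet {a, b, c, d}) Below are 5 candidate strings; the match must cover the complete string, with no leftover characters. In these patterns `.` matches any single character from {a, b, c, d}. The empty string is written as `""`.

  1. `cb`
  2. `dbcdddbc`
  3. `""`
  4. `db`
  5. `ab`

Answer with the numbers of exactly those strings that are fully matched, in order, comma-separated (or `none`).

1, 3, 4, 5

1 → match
2 → no match
3 → match
4 → match
5 → match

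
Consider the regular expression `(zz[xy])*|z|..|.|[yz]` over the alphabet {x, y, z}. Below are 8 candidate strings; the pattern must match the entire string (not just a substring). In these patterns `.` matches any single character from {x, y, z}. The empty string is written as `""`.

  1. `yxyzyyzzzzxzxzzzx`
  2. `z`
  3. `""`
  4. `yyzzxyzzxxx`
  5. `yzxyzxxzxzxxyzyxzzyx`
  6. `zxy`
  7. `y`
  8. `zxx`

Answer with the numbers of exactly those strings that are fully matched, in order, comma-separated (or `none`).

2, 3, 7

1 → no match
2 → match
3 → match
4 → no match
5 → no match
6 → no match
7 → match
8 → no match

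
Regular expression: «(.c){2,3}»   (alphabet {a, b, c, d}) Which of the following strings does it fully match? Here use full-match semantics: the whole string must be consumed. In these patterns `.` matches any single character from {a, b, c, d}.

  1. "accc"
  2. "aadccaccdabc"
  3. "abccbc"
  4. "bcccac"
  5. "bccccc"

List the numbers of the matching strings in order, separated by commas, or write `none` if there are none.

1. "accc" → match
2. "aadccaccdabc" → no match
3. "abccbc" → no match
4. "bcccac" → match
5. "bccccc" → match

1, 4, 5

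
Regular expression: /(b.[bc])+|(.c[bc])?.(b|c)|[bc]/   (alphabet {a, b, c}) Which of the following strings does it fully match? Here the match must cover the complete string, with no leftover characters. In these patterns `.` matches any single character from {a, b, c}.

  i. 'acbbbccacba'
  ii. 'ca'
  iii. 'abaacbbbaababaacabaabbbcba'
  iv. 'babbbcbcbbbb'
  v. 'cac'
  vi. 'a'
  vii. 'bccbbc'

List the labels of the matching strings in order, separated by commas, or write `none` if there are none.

iv, vii

i. 'acbbbccacba' → no match
ii. 'ca' → no match
iii → no match
iv. 'babbbcbcbbbb' → match
v. 'cac' → no match
vi. 'a' → no match
vii. 'bccbbc' → match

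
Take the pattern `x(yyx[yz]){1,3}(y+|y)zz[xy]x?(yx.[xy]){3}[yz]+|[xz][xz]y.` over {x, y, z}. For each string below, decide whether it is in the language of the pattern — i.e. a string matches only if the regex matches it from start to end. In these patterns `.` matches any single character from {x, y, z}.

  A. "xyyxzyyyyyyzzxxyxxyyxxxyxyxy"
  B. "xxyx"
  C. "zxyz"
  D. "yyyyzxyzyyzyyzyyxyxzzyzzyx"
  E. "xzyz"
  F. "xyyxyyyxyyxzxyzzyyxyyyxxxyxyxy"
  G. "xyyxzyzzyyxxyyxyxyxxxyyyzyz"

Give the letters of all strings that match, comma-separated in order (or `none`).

A → match
B → match
C → match
D → no match
E → match
F → no match
G → match

A, B, C, E, G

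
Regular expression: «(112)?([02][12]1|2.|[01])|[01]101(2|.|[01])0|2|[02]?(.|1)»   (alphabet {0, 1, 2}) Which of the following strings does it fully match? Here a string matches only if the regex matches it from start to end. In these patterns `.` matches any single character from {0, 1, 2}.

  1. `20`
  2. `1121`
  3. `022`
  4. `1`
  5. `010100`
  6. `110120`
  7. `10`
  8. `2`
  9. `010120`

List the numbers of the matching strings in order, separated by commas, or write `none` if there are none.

1, 2, 4, 5, 6, 8, 9

1. `20` → match
2. `1121` → match
3. `022` → no match
4. `1` → match
5. `010100` → match
6. `110120` → match
7. `10` → no match
8. `2` → match
9. `010120` → match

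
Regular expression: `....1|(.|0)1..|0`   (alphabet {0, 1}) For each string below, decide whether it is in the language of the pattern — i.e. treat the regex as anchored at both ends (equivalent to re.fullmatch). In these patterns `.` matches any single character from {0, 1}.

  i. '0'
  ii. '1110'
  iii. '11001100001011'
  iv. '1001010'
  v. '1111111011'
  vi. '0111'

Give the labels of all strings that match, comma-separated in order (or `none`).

i, ii, vi

i. '0' → match
ii. '1110' → match
iii → no match
iv. '1001010' → no match
v. '1111111011' → no match
vi. '0111' → match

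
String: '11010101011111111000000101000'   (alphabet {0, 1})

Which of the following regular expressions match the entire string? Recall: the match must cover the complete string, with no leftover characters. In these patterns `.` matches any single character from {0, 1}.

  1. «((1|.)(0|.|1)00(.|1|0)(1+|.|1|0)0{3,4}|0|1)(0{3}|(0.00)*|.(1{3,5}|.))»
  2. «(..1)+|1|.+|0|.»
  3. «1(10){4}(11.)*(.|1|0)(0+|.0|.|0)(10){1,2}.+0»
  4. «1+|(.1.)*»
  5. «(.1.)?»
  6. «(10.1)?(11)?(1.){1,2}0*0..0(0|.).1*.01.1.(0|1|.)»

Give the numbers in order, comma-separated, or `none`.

1 → no match
2 → match
3 → match
4 → no match
5 → no match
6 → no match

2, 3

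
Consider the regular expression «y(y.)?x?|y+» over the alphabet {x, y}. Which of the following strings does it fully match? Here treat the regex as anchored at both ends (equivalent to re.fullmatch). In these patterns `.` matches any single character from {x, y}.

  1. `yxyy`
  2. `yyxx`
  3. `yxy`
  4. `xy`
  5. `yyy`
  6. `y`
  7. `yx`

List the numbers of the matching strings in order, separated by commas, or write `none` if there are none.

2, 5, 6, 7

1 → no match
2 → match
3 → no match
4 → no match — must start with `y`
5 → match
6 → match
7 → match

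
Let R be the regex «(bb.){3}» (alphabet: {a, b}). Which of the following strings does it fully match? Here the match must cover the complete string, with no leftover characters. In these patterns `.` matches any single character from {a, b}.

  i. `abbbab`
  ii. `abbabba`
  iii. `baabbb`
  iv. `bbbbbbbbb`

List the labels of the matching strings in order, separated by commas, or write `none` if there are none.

iv

i → no match — must start with `bb`
ii → no match — must start with `bb`
iii → no match — must start with `bb`
iv → match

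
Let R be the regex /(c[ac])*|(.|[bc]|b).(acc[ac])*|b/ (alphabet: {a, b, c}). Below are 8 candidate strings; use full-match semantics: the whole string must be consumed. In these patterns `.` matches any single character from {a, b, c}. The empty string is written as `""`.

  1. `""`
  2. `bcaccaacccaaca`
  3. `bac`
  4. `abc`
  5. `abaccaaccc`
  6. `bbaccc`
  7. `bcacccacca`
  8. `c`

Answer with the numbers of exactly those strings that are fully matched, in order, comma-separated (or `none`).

1 → match
2 → no match
3 → no match
4 → no match
5 → match
6 → match
7 → match
8 → no match

1, 5, 6, 7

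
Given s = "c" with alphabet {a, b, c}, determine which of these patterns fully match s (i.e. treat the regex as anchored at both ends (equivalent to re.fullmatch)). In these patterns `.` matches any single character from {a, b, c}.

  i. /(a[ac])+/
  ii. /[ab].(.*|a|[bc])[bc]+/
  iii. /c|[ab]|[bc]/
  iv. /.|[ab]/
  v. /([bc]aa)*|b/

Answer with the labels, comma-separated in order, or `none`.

iii, iv

i → no match — must start with "a"
ii → no match
iii → match
iv → match
v → no match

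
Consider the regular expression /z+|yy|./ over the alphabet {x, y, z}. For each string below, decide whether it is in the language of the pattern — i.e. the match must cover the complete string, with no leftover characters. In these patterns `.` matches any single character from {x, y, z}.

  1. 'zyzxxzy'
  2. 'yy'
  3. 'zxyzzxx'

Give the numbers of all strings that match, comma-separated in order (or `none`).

1 → no match
2 → match
3 → no match

2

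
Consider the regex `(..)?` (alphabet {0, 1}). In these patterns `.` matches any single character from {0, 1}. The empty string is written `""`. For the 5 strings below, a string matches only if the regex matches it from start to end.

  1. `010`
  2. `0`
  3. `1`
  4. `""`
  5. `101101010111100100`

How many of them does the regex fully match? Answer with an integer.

1 → no match
2 → no match
3 → no match
4 → match
5 → no match
Total matched: 1

1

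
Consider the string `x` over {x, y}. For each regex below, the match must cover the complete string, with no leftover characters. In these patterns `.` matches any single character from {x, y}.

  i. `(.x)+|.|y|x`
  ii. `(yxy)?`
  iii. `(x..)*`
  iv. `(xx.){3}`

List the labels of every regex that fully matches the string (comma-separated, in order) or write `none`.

i

i → match
ii → no match
iii → no match
iv → no match — must start with `xx`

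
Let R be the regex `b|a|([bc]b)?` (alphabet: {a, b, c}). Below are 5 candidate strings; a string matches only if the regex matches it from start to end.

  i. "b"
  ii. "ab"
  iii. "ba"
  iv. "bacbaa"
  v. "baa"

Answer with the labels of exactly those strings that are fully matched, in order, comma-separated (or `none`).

i

i. "b" → match
ii. "ab" → no match
iii. "ba" → no match
iv. "bacbaa" → no match
v. "baa" → no match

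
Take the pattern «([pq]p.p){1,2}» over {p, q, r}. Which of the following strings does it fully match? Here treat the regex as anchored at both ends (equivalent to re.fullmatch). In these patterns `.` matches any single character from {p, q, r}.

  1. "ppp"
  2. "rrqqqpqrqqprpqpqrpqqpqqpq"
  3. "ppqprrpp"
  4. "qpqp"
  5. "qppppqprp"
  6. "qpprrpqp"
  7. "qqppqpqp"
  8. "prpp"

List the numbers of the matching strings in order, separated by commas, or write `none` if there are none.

4

1 → no match
2 → no match — must end with "p"
3 → no match
4 → match
5 → no match
6 → no match
7 → no match
8 → no match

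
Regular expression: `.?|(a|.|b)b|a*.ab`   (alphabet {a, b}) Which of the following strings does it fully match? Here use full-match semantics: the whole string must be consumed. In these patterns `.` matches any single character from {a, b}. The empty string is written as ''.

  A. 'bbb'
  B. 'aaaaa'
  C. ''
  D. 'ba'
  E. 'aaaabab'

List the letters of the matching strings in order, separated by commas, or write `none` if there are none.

A → no match
B → no match
C → match
D → no match
E → match

C, E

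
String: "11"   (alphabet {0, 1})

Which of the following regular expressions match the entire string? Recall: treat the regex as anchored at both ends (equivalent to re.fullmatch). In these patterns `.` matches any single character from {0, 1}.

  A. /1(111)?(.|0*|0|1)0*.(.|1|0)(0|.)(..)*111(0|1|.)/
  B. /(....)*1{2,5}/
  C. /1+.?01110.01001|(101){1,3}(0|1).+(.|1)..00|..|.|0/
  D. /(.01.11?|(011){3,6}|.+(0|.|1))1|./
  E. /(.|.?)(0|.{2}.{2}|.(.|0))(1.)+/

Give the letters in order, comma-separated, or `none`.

B, C

A → no match
B → match
C → match
D → no match
E → no match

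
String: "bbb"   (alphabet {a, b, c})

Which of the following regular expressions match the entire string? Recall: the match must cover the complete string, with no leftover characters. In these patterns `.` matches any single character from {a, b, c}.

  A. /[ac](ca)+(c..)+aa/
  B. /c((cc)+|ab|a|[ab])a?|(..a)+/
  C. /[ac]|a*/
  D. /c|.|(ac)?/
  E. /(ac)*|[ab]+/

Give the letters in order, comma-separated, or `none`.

A → no match — must end with "aa"
B → no match
C → no match
D → no match
E → match

E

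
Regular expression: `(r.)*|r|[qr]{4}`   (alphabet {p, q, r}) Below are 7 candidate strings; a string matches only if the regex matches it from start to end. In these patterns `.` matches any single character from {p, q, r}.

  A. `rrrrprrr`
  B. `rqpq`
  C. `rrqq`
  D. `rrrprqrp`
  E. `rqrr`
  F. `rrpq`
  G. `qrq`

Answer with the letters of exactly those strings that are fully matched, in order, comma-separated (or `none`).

C, D, E

A → no match
B → no match
C → match
D → match
E → match
F → no match
G → no match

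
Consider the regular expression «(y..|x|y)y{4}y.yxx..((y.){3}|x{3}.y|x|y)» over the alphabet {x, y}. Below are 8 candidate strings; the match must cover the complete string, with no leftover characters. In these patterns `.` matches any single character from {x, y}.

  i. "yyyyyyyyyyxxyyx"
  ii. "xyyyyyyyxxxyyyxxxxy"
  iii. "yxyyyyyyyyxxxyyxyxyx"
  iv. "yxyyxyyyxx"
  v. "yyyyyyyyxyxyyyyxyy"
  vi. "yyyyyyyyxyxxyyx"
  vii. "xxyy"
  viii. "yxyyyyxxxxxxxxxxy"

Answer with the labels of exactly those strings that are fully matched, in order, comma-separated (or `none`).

i, iii, vi

i → match
ii → no match
iii → match
iv. "yxyyxyyyxx" → no match
v → no match
vi → match
vii. "xxyy" → no match
viii → no match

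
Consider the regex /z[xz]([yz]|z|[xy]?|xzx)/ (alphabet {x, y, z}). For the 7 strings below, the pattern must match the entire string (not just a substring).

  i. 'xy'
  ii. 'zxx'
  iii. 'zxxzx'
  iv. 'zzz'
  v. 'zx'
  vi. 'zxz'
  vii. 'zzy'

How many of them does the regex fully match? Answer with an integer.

6

i → no match — must start with 'z'
ii → match
iii → match
iv → match
v → match
vi → match
vii → match
Total matched: 6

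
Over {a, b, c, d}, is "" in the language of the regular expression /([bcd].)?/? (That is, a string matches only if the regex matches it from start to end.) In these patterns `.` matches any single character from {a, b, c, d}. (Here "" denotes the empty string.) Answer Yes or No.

Yes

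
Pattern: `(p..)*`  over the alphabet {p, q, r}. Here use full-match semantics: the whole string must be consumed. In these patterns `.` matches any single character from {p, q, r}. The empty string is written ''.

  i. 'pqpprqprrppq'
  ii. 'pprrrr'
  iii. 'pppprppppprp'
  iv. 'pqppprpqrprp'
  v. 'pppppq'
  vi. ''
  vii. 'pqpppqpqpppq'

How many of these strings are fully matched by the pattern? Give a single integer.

i → match
ii → no match
iii → match
iv → match
v → match
vi → match
vii → match
Total matched: 6

6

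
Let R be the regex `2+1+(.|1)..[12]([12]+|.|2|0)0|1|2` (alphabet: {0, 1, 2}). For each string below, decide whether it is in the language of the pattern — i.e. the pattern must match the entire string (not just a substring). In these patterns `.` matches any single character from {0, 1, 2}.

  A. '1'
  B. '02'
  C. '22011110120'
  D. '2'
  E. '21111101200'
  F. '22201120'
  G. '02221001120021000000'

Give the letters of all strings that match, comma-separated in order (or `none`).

A. '1' → match
B. '02' → no match
C. '22011110120' → no match
D. '2' → match
E. '21111101200' → match
F. '22201120' → no match
G → no match

A, D, E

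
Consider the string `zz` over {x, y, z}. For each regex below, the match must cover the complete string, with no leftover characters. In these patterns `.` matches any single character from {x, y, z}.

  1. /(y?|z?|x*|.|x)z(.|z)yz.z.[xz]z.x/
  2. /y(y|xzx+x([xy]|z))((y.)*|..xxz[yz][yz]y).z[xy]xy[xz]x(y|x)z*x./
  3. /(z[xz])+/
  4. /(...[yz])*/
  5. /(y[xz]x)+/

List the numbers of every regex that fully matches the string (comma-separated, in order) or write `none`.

3

1 → no match — must end with `x`
2 → no match — must start with `y`
3 → match
4 → no match
5 → no match — must start with `y`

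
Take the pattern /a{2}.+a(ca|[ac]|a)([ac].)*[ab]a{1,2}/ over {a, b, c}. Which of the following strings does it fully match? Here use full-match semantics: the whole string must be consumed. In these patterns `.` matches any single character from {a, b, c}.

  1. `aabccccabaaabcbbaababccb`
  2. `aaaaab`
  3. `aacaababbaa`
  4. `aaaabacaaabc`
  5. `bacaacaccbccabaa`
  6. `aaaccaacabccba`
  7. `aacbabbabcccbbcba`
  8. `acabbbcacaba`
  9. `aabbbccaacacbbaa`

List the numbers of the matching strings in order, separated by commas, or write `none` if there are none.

6, 9

1 → no match — must end with `a`
2. `aaaaab` → no match — must end with `a`
3. `aacaababbaa` → no match
4. `aaaabacaaabc` → no match — must end with `a`
5 → no match — must start with `a`
6 → match
7 → no match
8. `acabbbcacaba` → no match
9 → match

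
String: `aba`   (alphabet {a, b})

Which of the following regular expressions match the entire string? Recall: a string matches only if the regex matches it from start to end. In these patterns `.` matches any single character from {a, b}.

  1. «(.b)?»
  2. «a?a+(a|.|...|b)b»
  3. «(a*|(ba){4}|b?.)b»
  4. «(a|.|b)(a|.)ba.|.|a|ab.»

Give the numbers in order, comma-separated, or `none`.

1 → no match
2 → no match — must end with `b`
3 → no match — must end with `b`
4 → match

4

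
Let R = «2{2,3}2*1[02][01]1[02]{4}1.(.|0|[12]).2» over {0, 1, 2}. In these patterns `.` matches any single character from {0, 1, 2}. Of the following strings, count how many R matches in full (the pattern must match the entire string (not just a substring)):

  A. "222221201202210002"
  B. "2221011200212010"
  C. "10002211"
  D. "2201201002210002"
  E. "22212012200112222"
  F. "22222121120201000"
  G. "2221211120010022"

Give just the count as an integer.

A → match
B → no match — must end with "2"
C → no match — must start with "2"
D → no match
E → no match
F → no match — must end with "2"
G → no match
Total matched: 1

1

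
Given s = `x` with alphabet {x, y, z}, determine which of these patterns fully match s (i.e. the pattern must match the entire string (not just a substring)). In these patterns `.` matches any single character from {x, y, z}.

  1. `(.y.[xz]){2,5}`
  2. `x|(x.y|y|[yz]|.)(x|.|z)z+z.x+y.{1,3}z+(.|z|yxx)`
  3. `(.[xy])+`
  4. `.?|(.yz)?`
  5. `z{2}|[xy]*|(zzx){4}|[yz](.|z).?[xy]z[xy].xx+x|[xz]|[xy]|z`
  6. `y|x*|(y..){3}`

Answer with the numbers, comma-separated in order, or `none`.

1 → no match
2 → match
3 → no match
4 → match
5 → match
6 → match

2, 4, 5, 6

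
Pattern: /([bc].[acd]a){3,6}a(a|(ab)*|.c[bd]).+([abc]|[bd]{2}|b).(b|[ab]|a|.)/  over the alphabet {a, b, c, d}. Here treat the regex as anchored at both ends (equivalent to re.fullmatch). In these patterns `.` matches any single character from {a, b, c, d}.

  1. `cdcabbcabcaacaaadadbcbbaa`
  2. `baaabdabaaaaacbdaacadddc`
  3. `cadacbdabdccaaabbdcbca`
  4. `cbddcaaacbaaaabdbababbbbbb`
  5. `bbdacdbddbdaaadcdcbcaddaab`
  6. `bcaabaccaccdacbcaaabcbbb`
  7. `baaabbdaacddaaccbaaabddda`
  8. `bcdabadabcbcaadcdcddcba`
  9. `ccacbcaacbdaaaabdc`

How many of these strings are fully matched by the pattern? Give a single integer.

1 → no match
2 → no match
3 → no match
4 → no match
5 → no match
6 → no match
7 → no match
8 → no match
9 → no match
Total matched: 0

0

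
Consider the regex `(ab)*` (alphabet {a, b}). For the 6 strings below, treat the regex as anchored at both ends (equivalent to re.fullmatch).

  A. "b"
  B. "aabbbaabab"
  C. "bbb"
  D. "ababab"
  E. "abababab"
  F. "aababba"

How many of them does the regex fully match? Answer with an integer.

2

A → no match
B → no match
C → no match
D → match
E → match
F → no match
Total matched: 2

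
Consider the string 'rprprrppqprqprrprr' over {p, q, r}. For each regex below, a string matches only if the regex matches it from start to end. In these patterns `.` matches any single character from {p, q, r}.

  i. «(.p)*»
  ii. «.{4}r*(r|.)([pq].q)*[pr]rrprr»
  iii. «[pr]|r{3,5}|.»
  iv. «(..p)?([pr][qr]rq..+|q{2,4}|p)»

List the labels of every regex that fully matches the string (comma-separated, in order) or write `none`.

ii

i → no match
ii → match
iii → no match
iv → no match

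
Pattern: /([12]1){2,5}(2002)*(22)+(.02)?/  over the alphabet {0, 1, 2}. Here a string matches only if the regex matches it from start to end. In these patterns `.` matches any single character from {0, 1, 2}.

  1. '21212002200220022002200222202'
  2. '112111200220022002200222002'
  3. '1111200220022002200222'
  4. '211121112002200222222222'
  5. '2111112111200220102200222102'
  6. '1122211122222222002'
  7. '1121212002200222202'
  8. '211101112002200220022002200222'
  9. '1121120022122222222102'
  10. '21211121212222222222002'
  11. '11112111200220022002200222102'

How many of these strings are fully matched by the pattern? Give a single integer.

1 → match
2 → match
3 → match
4 → match
5 → no match
6 → no match
7 → match
8 → no match
9 → no match
10 → match
11 → match
Total matched: 7

7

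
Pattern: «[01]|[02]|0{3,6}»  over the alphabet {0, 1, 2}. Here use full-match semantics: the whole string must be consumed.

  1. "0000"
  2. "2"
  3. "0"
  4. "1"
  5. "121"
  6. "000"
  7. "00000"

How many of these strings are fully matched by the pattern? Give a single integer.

1 → match
2 → match
3 → match
4 → match
5 → no match
6 → match
7 → match
Total matched: 6

6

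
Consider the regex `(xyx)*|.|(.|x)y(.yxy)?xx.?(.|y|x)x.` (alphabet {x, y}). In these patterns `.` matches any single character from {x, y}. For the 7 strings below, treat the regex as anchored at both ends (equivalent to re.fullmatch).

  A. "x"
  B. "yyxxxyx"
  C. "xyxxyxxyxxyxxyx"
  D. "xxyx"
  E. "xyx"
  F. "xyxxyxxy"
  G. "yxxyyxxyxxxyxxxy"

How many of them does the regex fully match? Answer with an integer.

4

A → match
B → no match
C → match
D → no match
E → match
F → match
G → no match
Total matched: 4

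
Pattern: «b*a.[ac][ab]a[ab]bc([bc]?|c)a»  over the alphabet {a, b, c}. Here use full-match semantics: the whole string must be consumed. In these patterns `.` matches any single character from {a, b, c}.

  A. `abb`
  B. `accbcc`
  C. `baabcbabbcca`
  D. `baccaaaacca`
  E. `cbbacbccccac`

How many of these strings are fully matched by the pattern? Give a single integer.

0

A → no match — must end with `a`
B → no match — must end with `a`
C → no match
D → no match
E → no match — must end with `a`
Total matched: 0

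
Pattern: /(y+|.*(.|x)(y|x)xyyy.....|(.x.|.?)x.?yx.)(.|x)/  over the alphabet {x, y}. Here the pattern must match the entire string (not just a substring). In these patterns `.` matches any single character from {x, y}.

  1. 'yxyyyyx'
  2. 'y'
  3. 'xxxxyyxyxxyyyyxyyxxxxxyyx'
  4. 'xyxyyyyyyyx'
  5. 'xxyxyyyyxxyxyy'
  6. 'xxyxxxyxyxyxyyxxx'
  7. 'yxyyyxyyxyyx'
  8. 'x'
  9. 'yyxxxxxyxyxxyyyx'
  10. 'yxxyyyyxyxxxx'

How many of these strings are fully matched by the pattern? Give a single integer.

1 → no match
2 → no match
3 → no match
4 → no match
5 → no match
6 → no match
7 → no match
8 → no match
9 → no match
10 → no match
Total matched: 0

0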